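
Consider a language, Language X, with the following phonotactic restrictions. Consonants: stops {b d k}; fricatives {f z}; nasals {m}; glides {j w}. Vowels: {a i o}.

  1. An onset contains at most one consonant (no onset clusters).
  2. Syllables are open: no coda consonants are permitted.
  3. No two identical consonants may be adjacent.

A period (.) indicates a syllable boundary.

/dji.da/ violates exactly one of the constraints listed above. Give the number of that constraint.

1

/dji.da/: syllable 1 onset /dj/ has 2 consonants (> 1).
This is a violation of constraint 1: "An onset contains at most one consonant (no onset clusters)."
The remaining constraints (2, 3) are satisfied.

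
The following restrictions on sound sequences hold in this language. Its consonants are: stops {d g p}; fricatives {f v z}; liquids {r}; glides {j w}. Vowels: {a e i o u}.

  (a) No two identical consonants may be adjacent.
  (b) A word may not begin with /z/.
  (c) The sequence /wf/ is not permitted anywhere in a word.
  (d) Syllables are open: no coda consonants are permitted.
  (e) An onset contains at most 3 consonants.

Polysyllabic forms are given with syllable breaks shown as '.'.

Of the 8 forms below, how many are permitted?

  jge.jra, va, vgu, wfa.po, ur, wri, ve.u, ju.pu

jge.jra — σ1 onset /jg/ (2C), coda /∅/ ok; σ2 onset /jr/ (2C), coda /∅/ ok → permitted
va — σ1 onset /v/, coda /∅/ ok → permitted
vgu — σ1 onset /vg/ (2C), coda /∅/ ok → permitted
wfa.po — violates constraint (c): contains banned sequence /wf/ → not permitted
ur — violates constraint (d): syllable 1 coda /r/ has 1 consonant (> 0) → not permitted
wri — σ1 onset /wr/ (2C), coda /∅/ ok → permitted
ve.u — σ1 onset /v/, coda /∅/ ok; σ2 onset /∅/, coda /∅/ ok → permitted
ju.pu — σ1 onset /j/, coda /∅/ ok; σ2 onset /p/, coda /∅/ ok → permitted
Permitted: jge.jra, va, vgu, wri, ve.u, ju.pu → 6.

6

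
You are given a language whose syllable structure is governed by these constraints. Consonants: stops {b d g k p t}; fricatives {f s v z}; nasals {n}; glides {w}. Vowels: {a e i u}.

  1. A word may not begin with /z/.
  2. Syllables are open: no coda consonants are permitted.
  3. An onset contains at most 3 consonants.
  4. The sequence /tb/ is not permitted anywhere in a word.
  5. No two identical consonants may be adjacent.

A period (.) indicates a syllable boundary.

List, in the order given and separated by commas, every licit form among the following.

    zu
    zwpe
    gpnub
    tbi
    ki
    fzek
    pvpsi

ki

zu — violates constraint 1: word begins with /z/ → illicit
zwpe — violates constraint 1: word begins with /z/ → illicit
gpnub — violates constraint 2: syllable 1 coda /b/ has 1 consonant (> 0) → illicit
tbi — violates constraint 4: contains banned sequence /tb/ → illicit
ki — σ1 onset /k/, coda /∅/ ok → licit
fzek — violates constraint 2: syllable 1 coda /k/ has 1 consonant (> 0) → illicit
pvpsi — violates constraint 3: syllable 1 onset /pvps/ has 4 consonants (> 3) → illicit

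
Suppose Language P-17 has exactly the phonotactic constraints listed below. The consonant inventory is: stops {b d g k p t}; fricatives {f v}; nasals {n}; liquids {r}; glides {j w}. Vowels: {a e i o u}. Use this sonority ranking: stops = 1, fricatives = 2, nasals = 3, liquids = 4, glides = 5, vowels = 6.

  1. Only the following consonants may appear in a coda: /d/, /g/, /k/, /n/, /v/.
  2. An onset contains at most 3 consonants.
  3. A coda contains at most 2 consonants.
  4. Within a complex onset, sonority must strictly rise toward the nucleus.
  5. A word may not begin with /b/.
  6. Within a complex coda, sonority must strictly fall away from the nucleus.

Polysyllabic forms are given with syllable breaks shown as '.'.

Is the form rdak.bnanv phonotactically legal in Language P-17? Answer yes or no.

no

rdak.bnanv — violates constraint 4: syllable 1 onset /rd/: /r/ (liquid, 4) → /d/ (stop, 1) does not rise → phonotactically illegal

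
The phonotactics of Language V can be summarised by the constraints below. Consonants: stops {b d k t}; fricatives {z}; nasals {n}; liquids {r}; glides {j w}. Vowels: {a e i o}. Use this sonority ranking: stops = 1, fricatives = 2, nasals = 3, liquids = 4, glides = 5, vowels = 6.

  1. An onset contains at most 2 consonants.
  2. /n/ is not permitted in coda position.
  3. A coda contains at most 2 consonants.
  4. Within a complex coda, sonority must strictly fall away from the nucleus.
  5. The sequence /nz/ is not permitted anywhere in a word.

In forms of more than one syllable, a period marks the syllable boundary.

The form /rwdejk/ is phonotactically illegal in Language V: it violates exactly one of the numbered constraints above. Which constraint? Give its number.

1

/rwdejk/: syllable 1 onset /rwd/ has 3 consonants (> 2).
This is a violation of constraint 1: "An onset contains at most 2 consonants."
The remaining constraints (2, 3, 4, 5) are satisfied.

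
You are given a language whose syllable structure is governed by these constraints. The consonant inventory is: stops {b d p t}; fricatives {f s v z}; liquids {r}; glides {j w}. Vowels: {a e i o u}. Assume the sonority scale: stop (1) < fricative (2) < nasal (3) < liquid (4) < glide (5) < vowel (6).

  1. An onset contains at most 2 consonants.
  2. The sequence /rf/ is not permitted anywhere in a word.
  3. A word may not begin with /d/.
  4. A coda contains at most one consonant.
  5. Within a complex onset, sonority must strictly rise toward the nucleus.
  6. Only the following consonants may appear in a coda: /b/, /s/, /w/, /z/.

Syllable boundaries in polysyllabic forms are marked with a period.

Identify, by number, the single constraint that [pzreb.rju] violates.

[pzreb.rju]: syllable 1 onset /pzr/ has 3 consonants (> 2).
This is a violation of constraint 1: "An onset contains at most 2 consonants."
The remaining constraints (2, 3, 4, 5, 6) are satisfied.

1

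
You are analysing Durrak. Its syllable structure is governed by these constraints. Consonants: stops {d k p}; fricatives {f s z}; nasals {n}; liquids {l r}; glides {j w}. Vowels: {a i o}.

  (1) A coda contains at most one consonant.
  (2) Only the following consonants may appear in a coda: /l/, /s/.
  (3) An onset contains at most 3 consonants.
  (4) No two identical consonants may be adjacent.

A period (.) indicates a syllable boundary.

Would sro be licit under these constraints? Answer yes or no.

sro — σ1 onset /sr/ (2C), coda /∅/ ok → licit

yes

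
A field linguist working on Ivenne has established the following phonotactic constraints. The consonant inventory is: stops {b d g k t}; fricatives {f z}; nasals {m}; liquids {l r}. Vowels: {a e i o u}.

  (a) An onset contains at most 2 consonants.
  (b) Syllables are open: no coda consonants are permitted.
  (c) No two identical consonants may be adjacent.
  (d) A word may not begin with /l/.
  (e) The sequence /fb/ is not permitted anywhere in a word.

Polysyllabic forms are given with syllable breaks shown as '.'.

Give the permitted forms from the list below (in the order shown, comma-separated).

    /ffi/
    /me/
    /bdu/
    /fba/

/me/, /bdu/

/ffi/ — violates constraint (c): adjacent identical consonants /ff/ → not permitted
/me/ — σ1 onset /m/, coda /∅/ ok → permitted
/bdu/ — σ1 onset /bd/ (2C), coda /∅/ ok → permitted
/fba/ — violates constraint (e): contains banned sequence /fb/ → not permitted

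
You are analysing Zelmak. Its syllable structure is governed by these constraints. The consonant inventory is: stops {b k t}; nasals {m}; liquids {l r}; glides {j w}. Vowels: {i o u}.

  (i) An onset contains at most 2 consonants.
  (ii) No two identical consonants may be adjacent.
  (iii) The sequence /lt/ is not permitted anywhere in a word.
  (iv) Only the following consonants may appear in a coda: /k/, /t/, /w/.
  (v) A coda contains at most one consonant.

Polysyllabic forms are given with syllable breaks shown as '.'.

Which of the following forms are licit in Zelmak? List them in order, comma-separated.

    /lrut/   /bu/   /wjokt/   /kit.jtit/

/lrut/, /bu/, /kit.jtit/

/lrut/ — σ1 onset /lr/ (2C), coda /t/ ok → licit
/bu/ — σ1 onset /b/, coda /∅/ ok → licit
/wjokt/ — violates constraint (v): syllable 1 coda /kt/ has 2 consonants (> 1) → illicit
/kit.jtit/ — σ1 onset /k/, coda /t/ ok; σ2 onset /jt/ (2C), coda /t/ ok → licit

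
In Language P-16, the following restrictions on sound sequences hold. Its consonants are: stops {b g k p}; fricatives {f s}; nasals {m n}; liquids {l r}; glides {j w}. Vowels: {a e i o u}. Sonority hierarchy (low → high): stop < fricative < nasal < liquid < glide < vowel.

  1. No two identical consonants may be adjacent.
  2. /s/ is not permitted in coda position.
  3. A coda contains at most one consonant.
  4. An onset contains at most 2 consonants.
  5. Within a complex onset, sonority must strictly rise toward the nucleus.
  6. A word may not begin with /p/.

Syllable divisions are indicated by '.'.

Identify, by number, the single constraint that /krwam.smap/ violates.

/krwam.smap/: syllable 1 onset /krw/ has 3 consonants (> 2).
This is a violation of constraint 4: "An onset contains at most 2 consonants."
The remaining constraints (1, 2, 3, 5, 6) are satisfied.

4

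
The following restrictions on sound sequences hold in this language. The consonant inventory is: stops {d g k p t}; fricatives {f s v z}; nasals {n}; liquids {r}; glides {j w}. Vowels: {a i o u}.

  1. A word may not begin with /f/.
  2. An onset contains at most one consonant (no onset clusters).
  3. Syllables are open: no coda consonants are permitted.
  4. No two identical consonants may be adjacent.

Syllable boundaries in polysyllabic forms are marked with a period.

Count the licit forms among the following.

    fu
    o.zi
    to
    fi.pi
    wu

3

fu — violates constraint 1: word begins with /f/ → illicit
o.zi — σ1 onset /∅/, coda /∅/ ok; σ2 onset /z/, coda /∅/ ok → licit
to — σ1 onset /t/, coda /∅/ ok → licit
fi.pi — violates constraint 1: word begins with /f/ → illicit
wu — σ1 onset /w/, coda /∅/ ok → licit
Licit: o.zi, to, wu → 3.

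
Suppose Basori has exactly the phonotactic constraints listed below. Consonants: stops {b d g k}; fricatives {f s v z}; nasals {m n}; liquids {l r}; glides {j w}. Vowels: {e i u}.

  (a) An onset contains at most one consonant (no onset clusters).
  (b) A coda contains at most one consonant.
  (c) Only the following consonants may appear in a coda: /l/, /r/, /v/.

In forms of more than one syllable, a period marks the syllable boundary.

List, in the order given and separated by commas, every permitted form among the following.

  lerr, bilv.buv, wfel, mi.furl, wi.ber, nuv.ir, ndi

lerr — violates constraint (b): syllable 1 coda /rr/ has 2 consonants (> 1) → not permitted
bilv.buv — violates constraint (b): syllable 1 coda /lv/ has 2 consonants (> 1) → not permitted
wfel — violates constraint (a): syllable 1 onset /wf/ has 2 consonants (> 1) → not permitted
mi.furl — violates constraint (b): syllable 2 coda /rl/ has 2 consonants (> 1) → not permitted
wi.ber — σ1 onset /w/, coda /∅/ ok; σ2 onset /b/, coda /r/ ok → permitted
nuv.ir — σ1 onset /n/, coda /v/ ok; σ2 onset /∅/, coda /r/ ok → permitted
ndi — violates constraint (a): syllable 1 onset /nd/ has 2 consonants (> 1) → not permitted

wi.ber, nuv.ir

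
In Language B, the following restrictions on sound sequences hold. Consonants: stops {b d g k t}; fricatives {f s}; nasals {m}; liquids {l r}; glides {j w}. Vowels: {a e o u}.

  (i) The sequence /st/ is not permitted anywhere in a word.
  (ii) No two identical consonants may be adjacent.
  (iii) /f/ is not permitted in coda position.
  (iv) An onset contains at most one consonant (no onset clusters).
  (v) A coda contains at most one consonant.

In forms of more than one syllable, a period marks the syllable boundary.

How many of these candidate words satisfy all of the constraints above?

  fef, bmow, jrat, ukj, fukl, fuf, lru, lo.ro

fef — violates constraint (iii): syllable 1 coda contains /f/ → ill-formed
bmow — violates constraint (iv): syllable 1 onset /bm/ has 2 consonants (> 1) → ill-formed
jrat — violates constraint (iv): syllable 1 onset /jr/ has 2 consonants (> 1) → ill-formed
ukj — violates constraint (v): syllable 1 coda /kj/ has 2 consonants (> 1) → ill-formed
fukl — violates constraint (v): syllable 1 coda /kl/ has 2 consonants (> 1) → ill-formed
fuf — violates constraint (iii): syllable 1 coda contains /f/ → ill-formed
lru — violates constraint (iv): syllable 1 onset /lr/ has 2 consonants (> 1) → ill-formed
lo.ro — σ1 onset /l/, coda /∅/ ok; σ2 onset /r/, coda /∅/ ok → well-formed
Well-formed: lo.ro → 1.

1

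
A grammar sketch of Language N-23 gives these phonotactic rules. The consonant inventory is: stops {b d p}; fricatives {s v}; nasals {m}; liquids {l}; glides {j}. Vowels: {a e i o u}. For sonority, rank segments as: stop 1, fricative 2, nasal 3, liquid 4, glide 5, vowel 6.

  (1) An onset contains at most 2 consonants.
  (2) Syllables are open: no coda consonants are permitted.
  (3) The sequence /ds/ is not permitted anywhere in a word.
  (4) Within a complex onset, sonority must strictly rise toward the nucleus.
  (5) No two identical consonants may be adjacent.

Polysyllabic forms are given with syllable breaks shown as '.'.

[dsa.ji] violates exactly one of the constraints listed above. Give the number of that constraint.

[dsa.ji]: contains banned sequence /ds/.
This is a violation of constraint 3: "The sequence /ds/ is not permitted anywhere in a word."
The remaining constraints (1, 2, 4, 5) are satisfied.

3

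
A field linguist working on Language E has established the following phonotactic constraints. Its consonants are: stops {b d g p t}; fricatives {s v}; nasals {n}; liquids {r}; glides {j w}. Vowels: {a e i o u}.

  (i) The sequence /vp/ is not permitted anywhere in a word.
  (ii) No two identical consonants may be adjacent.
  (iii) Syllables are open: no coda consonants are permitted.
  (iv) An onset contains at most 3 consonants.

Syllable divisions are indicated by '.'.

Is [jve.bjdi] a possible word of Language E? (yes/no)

[jve.bjdi] — σ1 onset /jv/ (2C), coda /∅/ ok; σ2 onset /bjd/ (3C), coda /∅/ ok → licit

yes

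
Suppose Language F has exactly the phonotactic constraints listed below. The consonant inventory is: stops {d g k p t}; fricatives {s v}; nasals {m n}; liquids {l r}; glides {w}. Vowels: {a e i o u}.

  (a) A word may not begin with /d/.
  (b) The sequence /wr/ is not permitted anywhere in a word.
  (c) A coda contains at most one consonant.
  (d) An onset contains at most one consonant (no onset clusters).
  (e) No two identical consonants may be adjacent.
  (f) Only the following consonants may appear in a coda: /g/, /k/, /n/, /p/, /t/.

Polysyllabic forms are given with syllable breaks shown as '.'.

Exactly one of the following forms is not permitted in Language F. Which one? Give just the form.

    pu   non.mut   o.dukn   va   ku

pu — σ1 onset /p/, coda /∅/ ok → permitted
non.mut — σ1 onset /n/, coda /n/ ok; σ2 onset /m/, coda /t/ ok → permitted
o.dukn — violates constraint (c): syllable 2 coda /kn/ has 2 consonants (> 1) → not permitted
va — σ1 onset /v/, coda /∅/ ok → permitted
ku — σ1 onset /k/, coda /∅/ ok → permitted

o.dukn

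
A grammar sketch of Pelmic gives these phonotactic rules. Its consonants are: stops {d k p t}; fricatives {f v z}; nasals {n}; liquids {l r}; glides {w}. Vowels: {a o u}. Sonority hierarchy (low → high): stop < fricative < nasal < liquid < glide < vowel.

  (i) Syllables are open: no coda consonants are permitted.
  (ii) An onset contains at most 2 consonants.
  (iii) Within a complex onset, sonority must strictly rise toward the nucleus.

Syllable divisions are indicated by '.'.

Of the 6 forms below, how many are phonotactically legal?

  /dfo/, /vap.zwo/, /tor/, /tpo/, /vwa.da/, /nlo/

3

/dfo/ — σ1 onset /df/ (1→2 rises), coda /∅/ ok → phonotactically legal
/vap.zwo/ — violates constraint (i): syllable 1 coda /p/ has 1 consonant (> 0) → phonotactically illegal
/tor/ — violates constraint (i): syllable 1 coda /r/ has 1 consonant (> 0) → phonotactically illegal
/tpo/ — violates constraint (iii): syllable 1 onset /tp/: /t/ (stop, 1) → /p/ (stop, 1) does not rise → phonotactically illegal
/vwa.da/ — σ1 onset /vw/ (2→5 rises), coda /∅/ ok; σ2 onset /d/, coda /∅/ ok → phonotactically legal
/nlo/ — σ1 onset /nl/ (3→4 rises), coda /∅/ ok → phonotactically legal
Phonotactically legal: /dfo/, /vwa.da/, /nlo/ → 3.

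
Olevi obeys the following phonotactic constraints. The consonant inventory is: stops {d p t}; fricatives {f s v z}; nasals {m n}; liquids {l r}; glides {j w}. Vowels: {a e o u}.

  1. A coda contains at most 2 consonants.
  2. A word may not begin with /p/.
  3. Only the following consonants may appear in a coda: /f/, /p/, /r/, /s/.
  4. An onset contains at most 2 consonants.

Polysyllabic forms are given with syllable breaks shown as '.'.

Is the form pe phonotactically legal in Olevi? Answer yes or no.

no

pe — violates constraint 2: word begins with /p/ → phonotactically illegal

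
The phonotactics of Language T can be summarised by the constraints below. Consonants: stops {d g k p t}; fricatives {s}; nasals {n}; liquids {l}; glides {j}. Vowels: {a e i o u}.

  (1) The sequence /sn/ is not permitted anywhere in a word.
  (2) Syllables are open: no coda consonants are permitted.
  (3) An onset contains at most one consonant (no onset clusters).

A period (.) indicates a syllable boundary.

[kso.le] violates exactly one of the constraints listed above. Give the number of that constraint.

[kso.le]: syllable 1 onset /ks/ has 2 consonants (> 1).
This is a violation of constraint 3: "An onset contains at most one consonant (no onset clusters)."
The remaining constraints (1, 2) are satisfied.

3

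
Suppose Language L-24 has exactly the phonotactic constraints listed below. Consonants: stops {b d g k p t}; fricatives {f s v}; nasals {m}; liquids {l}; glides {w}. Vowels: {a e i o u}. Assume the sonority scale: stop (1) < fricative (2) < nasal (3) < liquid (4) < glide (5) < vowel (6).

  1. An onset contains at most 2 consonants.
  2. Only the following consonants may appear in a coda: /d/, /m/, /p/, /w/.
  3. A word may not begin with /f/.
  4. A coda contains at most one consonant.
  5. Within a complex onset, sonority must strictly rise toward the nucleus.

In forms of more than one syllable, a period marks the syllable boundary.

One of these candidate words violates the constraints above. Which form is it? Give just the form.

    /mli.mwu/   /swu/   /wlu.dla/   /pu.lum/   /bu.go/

/wlu.dla/

/mli.mwu/ — σ1 onset /ml/ (3→4 rises), coda /∅/ ok; σ2 onset /mw/ (3→5 rises), coda /∅/ ok → well-formed
/swu/ — σ1 onset /sw/ (2→5 rises), coda /∅/ ok → well-formed
/wlu.dla/ — violates constraint 5: syllable 1 onset /wl/: /w/ (glide, 5) → /l/ (liquid, 4) does not rise → ill-formed
/pu.lum/ — σ1 onset /p/, coda /∅/ ok; σ2 onset /l/, coda /m/ ok → well-formed
/bu.go/ — σ1 onset /b/, coda /∅/ ok; σ2 onset /g/, coda /∅/ ok → well-formed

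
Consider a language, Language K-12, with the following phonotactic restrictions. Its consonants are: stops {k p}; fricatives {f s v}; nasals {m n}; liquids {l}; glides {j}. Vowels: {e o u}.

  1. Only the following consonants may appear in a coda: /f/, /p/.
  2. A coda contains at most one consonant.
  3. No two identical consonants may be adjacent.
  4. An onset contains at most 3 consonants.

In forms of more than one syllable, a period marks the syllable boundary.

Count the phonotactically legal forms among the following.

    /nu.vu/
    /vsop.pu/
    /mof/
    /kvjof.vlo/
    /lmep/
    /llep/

/nu.vu/ — σ1 onset /n/, coda /∅/ ok; σ2 onset /v/, coda /∅/ ok → phonotactically legal
/vsop.pu/ — violates constraint 3: adjacent identical consonants /pp/ → phonotactically illegal
/mof/ — σ1 onset /m/, coda /f/ ok → phonotactically legal
/kvjof.vlo/ — σ1 onset /kvj/ (3C), coda /f/ ok; σ2 onset /vl/ (2C), coda /∅/ ok → phonotactically legal
/lmep/ — σ1 onset /lm/ (2C), coda /p/ ok → phonotactically legal
/llep/ — violates constraint 3: adjacent identical consonants /ll/ → phonotactically illegal
Phonotactically legal: /nu.vu/, /mof/, /kvjof.vlo/, /lmep/ → 4.

4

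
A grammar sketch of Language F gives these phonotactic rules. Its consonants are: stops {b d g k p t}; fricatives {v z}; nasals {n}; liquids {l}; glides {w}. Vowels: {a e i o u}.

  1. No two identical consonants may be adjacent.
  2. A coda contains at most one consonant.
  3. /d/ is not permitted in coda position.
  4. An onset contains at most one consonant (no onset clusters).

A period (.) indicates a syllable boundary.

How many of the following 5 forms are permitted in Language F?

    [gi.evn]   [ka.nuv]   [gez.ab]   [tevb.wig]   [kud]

2

[gi.evn] — violates constraint 2: syllable 2 coda /vn/ has 2 consonants (> 1) → not permitted
[ka.nuv] — σ1 onset /k/, coda /∅/ ok; σ2 onset /n/, coda /v/ ok → permitted
[gez.ab] — σ1 onset /g/, coda /z/ ok; σ2 onset /∅/, coda /b/ ok → permitted
[tevb.wig] — violates constraint 2: syllable 1 coda /vb/ has 2 consonants (> 1) → not permitted
[kud] — violates constraint 3: syllable 1 coda contains /d/ → not permitted
Permitted: [ka.nuv], [gez.ab] → 2.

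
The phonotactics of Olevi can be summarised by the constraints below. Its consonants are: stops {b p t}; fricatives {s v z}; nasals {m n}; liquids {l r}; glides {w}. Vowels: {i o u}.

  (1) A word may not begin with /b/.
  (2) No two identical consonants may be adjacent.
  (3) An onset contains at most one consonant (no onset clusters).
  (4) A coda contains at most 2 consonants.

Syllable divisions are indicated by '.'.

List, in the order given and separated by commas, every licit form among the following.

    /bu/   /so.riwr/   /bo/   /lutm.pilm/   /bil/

/so.riwr/, /lutm.pilm/

/bu/ — violates constraint 1: word begins with /b/ → illicit
/so.riwr/ — σ1 onset /s/, coda /∅/ ok; σ2 onset /r/, coda /wr/ (2C) ok → licit
/bo/ — violates constraint 1: word begins with /b/ → illicit
/lutm.pilm/ — σ1 onset /l/, coda /tm/ (2C) ok; σ2 onset /p/, coda /lm/ (2C) ok → licit
/bil/ — violates constraint 1: word begins with /b/ → illicit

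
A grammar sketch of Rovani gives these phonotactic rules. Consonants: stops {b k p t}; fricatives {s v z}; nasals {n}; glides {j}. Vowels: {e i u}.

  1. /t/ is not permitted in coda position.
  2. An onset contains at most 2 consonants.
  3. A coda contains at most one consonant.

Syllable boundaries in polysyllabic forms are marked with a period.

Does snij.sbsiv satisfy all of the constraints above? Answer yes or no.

no

snij.sbsiv — violates constraint 2: syllable 2 onset /sbs/ has 3 consonants (> 2) → ill-formed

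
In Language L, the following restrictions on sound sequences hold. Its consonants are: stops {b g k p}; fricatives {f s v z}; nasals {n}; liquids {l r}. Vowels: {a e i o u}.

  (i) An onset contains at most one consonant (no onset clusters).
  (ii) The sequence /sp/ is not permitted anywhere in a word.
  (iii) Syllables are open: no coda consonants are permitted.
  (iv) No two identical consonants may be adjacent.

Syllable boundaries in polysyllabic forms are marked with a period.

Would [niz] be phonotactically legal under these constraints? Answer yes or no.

[niz] — violates constraint (iii): syllable 1 coda /z/ has 1 consonant (> 0) → phonotactically illegal

no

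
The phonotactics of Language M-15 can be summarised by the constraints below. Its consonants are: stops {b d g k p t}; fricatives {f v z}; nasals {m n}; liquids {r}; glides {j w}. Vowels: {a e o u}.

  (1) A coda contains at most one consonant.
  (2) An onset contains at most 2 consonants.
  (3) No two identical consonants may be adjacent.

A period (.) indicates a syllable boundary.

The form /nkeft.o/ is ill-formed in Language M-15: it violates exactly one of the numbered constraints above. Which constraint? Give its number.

/nkeft.o/: syllable 1 coda /ft/ has 2 consonants (> 1).
This is a violation of constraint 1: "A coda contains at most one consonant."
The remaining constraints (2, 3) are satisfied.

1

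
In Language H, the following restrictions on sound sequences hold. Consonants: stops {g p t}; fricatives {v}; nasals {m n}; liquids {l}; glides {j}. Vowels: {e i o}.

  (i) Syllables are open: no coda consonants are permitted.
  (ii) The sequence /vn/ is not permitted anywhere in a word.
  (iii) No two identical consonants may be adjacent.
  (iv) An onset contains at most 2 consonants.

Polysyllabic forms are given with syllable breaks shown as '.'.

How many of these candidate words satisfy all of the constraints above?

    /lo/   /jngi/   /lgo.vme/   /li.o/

3

/lo/ — σ1 onset /l/, coda /∅/ ok → phonotactically legal
/jngi/ — violates constraint (iv): syllable 1 onset /jng/ has 3 consonants (> 2) → phonotactically illegal
/lgo.vme/ — σ1 onset /lg/ (2C), coda /∅/ ok; σ2 onset /vm/ (2C), coda /∅/ ok → phonotactically legal
/li.o/ — σ1 onset /l/, coda /∅/ ok; σ2 onset /∅/, coda /∅/ ok → phonotactically legal
Phonotactically legal: /lo/, /lgo.vme/, /li.o/ → 3.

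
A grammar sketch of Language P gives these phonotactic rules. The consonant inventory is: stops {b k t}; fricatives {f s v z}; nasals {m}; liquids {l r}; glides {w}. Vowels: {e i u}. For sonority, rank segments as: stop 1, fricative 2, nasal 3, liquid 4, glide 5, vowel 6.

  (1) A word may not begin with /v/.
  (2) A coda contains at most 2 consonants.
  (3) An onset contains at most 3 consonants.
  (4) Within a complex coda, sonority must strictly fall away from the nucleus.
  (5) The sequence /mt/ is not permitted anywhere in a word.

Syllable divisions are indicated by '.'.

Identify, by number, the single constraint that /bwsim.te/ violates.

/bwsim.te/: contains banned sequence /mt/.
This is a violation of constraint 5: "The sequence /mt/ is not permitted anywhere in a word."
The remaining constraints (1, 2, 3, 4) are satisfied.

5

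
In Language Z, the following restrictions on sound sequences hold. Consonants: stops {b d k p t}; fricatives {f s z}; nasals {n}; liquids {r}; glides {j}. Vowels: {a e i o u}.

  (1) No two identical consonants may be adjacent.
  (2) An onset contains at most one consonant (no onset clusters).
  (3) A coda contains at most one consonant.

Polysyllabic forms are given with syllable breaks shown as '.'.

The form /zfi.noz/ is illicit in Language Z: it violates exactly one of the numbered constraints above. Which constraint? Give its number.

2

/zfi.noz/: syllable 1 onset /zf/ has 2 consonants (> 1).
This is a violation of constraint 2: "An onset contains at most one consonant (no onset clusters)."
The remaining constraints (1, 3) are satisfied.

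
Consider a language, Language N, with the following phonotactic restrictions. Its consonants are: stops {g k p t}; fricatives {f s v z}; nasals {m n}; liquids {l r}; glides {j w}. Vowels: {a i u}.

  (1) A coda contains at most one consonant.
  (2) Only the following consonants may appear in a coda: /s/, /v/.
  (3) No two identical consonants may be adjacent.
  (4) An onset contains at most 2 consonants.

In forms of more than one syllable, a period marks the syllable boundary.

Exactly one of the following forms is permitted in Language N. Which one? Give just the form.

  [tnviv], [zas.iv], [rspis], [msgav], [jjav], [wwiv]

[tnviv] — violates constraint 4: syllable 1 onset /tnv/ has 3 consonants (> 2) → not permitted
[zas.iv] — σ1 onset /z/, coda /s/ ok; σ2 onset /∅/, coda /v/ ok → permitted
[rspis] — violates constraint 4: syllable 1 onset /rsp/ has 3 consonants (> 2) → not permitted
[msgav] — violates constraint 4: syllable 1 onset /msg/ has 3 consonants (> 2) → not permitted
[jjav] — violates constraint 3: adjacent identical consonants /jj/ → not permitted
[wwiv] — violates constraint 3: adjacent identical consonants /ww/ → not permitted

[zas.iv]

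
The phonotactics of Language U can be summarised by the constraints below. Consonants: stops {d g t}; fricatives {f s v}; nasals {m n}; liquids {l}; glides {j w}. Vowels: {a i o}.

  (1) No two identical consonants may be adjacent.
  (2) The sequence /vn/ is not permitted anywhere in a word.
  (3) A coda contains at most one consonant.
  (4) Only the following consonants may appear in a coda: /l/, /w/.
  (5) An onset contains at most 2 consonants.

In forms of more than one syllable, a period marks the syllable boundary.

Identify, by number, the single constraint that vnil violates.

2

vnil: contains banned sequence /vn/.
This is a violation of constraint 2: "The sequence /vn/ is not permitted anywhere in a word."
The remaining constraints (1, 3, 4, 5) are satisfied.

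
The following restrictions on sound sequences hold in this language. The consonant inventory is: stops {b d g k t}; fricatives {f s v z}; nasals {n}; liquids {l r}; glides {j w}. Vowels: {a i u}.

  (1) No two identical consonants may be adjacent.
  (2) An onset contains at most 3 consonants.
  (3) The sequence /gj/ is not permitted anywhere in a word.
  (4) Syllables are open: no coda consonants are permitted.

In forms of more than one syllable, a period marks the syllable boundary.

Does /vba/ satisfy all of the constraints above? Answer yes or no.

/vba/ — σ1 onset /vb/ (2C), coda /∅/ ok → permitted

yes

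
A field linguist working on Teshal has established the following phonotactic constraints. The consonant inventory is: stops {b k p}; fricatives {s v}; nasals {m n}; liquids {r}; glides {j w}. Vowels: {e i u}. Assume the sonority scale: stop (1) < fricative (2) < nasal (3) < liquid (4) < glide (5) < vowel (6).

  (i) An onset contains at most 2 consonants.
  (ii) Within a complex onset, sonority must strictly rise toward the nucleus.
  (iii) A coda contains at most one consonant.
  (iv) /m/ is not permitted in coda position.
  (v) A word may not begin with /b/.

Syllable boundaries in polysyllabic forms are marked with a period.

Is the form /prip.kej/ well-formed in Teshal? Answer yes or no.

yes

/prip.kej/ — σ1 onset /pr/ (1→4 rises), coda /p/ ok; σ2 onset /k/, coda /j/ ok → well-formed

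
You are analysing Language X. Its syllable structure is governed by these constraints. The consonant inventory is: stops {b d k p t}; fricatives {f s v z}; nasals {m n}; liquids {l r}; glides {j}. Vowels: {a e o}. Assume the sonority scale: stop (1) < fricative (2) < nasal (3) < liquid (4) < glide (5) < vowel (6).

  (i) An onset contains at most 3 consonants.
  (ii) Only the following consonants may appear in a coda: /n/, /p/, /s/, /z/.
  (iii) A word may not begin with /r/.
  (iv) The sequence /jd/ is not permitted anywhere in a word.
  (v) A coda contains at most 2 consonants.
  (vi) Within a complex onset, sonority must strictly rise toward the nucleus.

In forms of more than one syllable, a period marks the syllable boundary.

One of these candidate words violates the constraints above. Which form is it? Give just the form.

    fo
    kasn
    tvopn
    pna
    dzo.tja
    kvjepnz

kvjepnz

fo — σ1 onset /f/, coda /∅/ ok → licit
kasn — σ1 onset /k/, coda /sn/ (2C) ok → licit
tvopn — σ1 onset /tv/ (1→2 rises), coda /pn/ (2C) ok → licit
pna — σ1 onset /pn/ (1→3 rises), coda /∅/ ok → licit
dzo.tja — σ1 onset /dz/ (1→2 rises), coda /∅/ ok; σ2 onset /tj/ (1→5 rises), coda /∅/ ok → licit
kvjepnz — violates constraint (v): syllable 1 coda /pnz/ has 3 consonants (> 2) → illicit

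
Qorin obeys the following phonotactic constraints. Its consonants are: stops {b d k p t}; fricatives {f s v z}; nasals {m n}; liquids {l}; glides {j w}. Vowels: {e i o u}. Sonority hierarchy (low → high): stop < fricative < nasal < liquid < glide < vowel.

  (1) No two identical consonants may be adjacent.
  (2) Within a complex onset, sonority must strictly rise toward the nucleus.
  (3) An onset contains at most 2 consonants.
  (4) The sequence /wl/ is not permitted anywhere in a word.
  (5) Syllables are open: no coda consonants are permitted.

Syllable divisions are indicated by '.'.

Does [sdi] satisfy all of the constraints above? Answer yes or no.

[sdi] — violates constraint 2: syllable 1 onset /sd/: /s/ (fricative, 2) → /d/ (stop, 1) does not rise → phonotactically illegal

no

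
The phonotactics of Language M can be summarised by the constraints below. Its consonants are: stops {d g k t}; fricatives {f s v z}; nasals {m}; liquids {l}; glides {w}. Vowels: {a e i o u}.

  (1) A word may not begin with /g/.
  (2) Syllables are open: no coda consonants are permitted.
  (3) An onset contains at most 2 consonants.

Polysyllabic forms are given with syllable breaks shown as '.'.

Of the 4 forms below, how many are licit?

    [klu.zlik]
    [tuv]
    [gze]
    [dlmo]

0

[klu.zlik] — violates constraint 2: syllable 2 coda /k/ has 1 consonant (> 0) → illicit
[tuv] — violates constraint 2: syllable 1 coda /v/ has 1 consonant (> 0) → illicit
[gze] — violates constraint 1: word begins with /g/ → illicit
[dlmo] — violates constraint 3: syllable 1 onset /dlm/ has 3 consonants (> 2) → illicit
No form is licit → 0.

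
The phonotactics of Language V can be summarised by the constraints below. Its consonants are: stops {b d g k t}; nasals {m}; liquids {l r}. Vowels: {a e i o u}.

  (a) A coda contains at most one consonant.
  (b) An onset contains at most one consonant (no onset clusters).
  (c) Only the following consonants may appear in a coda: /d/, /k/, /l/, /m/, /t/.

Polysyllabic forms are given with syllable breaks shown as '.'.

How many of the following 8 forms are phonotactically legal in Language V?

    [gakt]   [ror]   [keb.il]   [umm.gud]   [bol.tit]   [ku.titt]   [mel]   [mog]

2

[gakt] — violates constraint (a): syllable 1 coda /kt/ has 2 consonants (> 1) → phonotactically illegal
[ror] — violates constraint (c): syllable 1 coda contains /r/, which is not a licensed coda consonant → phonotactically illegal
[keb.il] — violates constraint (c): syllable 1 coda contains /b/, which is not a licensed coda consonant → phonotactically illegal
[umm.gud] — violates constraint (a): syllable 1 coda /mm/ has 2 consonants (> 1) → phonotactically illegal
[bol.tit] — σ1 onset /b/, coda /l/ ok; σ2 onset /t/, coda /t/ ok → phonotactically legal
[ku.titt] — violates constraint (a): syllable 2 coda /tt/ has 2 consonants (> 1) → phonotactically illegal
[mel] — σ1 onset /m/, coda /l/ ok → phonotactically legal
[mog] — violates constraint (c): syllable 1 coda contains /g/, which is not a licensed coda consonant → phonotactically illegal
Phonotactically legal: [bol.tit], [mel] → 2.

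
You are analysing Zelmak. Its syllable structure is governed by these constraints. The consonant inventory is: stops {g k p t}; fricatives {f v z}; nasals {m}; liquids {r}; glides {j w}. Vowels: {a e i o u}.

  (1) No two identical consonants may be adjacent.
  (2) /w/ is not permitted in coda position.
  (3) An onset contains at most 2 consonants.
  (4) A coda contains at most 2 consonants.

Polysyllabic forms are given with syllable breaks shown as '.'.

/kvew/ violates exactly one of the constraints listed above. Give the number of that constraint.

/kvew/: syllable 1 coda contains /w/.
This is a violation of constraint 2: "/w/ is not permitted in coda position."
The remaining constraints (1, 3, 4) are satisfied.

2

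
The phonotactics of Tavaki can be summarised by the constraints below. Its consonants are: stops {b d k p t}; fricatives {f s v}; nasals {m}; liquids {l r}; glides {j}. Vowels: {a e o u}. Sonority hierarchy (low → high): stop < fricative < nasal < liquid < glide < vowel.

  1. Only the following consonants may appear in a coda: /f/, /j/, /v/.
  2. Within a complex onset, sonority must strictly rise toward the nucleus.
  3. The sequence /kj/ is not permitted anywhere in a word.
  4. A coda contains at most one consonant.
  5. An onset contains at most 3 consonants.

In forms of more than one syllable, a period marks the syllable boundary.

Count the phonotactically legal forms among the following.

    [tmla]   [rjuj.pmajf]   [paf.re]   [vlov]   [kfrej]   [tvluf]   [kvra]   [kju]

6

[tmla] — σ1 onset /tml/ (1→3→4 rises), coda /∅/ ok → phonotactically legal
[rjuj.pmajf] — violates constraint 4: syllable 2 coda /jf/ has 2 consonants (> 1) → phonotactically illegal
[paf.re] — σ1 onset /p/, coda /f/ ok; σ2 onset /r/, coda /∅/ ok → phonotactically legal
[vlov] — σ1 onset /vl/ (2→4 rises), coda /v/ ok → phonotactically legal
[kfrej] — σ1 onset /kfr/ (1→2→4 rises), coda /j/ ok → phonotactically legal
[tvluf] — σ1 onset /tvl/ (1→2→4 rises), coda /f/ ok → phonotactically legal
[kvra] — σ1 onset /kvr/ (1→2→4 rises), coda /∅/ ok → phonotactically legal
[kju] — violates constraint 3: contains banned sequence /kj/ → phonotactically illegal
Phonotactically legal: [tmla], [paf.re], [vlov], [kfrej], [tvluf], [kvra] → 6.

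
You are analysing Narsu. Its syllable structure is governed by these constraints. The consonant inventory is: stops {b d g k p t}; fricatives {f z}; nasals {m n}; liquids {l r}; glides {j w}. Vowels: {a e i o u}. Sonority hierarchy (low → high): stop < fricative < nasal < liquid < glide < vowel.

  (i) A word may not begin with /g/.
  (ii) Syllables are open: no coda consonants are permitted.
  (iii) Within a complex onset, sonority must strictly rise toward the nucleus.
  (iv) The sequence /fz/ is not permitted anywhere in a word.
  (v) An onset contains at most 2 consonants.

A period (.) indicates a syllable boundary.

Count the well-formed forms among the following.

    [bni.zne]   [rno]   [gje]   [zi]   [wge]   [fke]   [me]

3

[bni.zne] — σ1 onset /bn/ (1→3 rises), coda /∅/ ok; σ2 onset /zn/ (2→3 rises), coda /∅/ ok → well-formed
[rno] — violates constraint (iii): syllable 1 onset /rn/: /r/ (liquid, 4) → /n/ (nasal, 3) does not rise → ill-formed
[gje] — violates constraint (i): word begins with /g/ → ill-formed
[zi] — σ1 onset /z/, coda /∅/ ok → well-formed
[wge] — violates constraint (iii): syllable 1 onset /wg/: /w/ (glide, 5) → /g/ (stop, 1) does not rise → ill-formed
[fke] — violates constraint (iii): syllable 1 onset /fk/: /f/ (fricative, 2) → /k/ (stop, 1) does not rise → ill-formed
[me] — σ1 onset /m/, coda /∅/ ok → well-formed
Well-formed: [bni.zne], [zi], [me] → 3.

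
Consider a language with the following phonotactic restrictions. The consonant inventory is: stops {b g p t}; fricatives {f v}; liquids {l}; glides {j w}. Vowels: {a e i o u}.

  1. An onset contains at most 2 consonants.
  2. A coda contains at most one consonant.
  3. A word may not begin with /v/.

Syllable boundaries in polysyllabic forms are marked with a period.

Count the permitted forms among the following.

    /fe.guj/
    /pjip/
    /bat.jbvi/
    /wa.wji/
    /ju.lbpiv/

/fe.guj/ — σ1 onset /f/, coda /∅/ ok; σ2 onset /g/, coda /j/ ok → permitted
/pjip/ — σ1 onset /pj/ (2C), coda /p/ ok → permitted
/bat.jbvi/ — violates constraint 1: syllable 2 onset /jbv/ has 3 consonants (> 2) → not permitted
/wa.wji/ — σ1 onset /w/, coda /∅/ ok; σ2 onset /wj/ (2C), coda /∅/ ok → permitted
/ju.lbpiv/ — violates constraint 1: syllable 2 onset /lbp/ has 3 consonants (> 2) → not permitted
Permitted: /fe.guj/, /pjip/, /wa.wji/ → 3.

3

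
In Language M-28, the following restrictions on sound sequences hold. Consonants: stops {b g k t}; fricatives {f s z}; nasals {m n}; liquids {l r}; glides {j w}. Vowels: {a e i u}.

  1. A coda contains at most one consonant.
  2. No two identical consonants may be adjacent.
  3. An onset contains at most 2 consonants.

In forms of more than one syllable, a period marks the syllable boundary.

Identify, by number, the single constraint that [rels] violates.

1

[rels]: syllable 1 coda /ls/ has 2 consonants (> 1).
This is a violation of constraint 1: "A coda contains at most one consonant."
The remaining constraints (2, 3) are satisfied.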